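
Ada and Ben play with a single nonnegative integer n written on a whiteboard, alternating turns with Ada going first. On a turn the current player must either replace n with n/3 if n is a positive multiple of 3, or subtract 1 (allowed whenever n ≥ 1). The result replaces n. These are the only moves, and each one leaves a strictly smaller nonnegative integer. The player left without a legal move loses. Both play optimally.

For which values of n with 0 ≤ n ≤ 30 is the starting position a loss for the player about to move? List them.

Build the W/L table. Terminal = L. A non-terminal position is W if it has a move to some L; otherwise it is L.
n=0: no move → L
n=1: can move to 0, which is L ⇒ W
n=2: the only move is to 1(W), a W ⇒ L
n=3: can move to 2, which is L ⇒ W
n=4: the only move is to 3(W), a W ⇒ L
n=5: can move to 4, which is L ⇒ W
n=6: can move to 2, which is L ⇒ W
n=7: the only move is to 6(W), a W ⇒ L
n=8: can move to 7, which is L ⇒ W
n=9: moves to 3(W), 8(W); every one is W ⇒ L
n=10: can move to 9, which is L ⇒ W
n=11: the only move is to 10(W), a W ⇒ L
n=12: can move to 4, which is L ⇒ W
n=13: the only move is to 12(W), a W ⇒ L
n=14: can move to 13, which is L ⇒ W
n=15: moves to 5(W), 14(W); every one is W ⇒ L
n=16: can move to 15, which is L ⇒ W
n=17: the only move is to 16(W), a W ⇒ L
n=18: can move to 17, which is L ⇒ W
n=19: the only move is to 18(W), a W ⇒ L
n=20: can move to 19, which is L ⇒ W
n=21: can move to 7, which is L ⇒ W
n=22: the only move is to 21(W), a W ⇒ L
n=23: can move to 22, which is L ⇒ W
n=24: moves to 8(W), 23(W); every one is W ⇒ L
n=25: can move to 24, which is L ⇒ W
n=26: the only move is to 25(W), a W ⇒ L
n=27: can move to 9, which is L ⇒ W
n=28: the only move is to 27(W), a W ⇒ L
n=29: can move to 28, which is L ⇒ W
n=30: moves to 10(W), 29(W); every one is W ⇒ L
Reading off the rows marked L gives the requested list; there are 15 such values of n.

0, 2, 4, 7, 9, 11, 13, 15, 17, 19, 22, 24, 26, 28, 30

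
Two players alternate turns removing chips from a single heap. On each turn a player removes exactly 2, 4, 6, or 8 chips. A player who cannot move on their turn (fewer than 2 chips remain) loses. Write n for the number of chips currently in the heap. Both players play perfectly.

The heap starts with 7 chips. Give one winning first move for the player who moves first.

Positions with no move are L. A position that does have a move is losing for the player to move precisely when every available move leads to a winning position for the opponent. Fill in the labels:
n=0: no move → L
n=1: no move → L
n=2: can move to 0, which is L ⇒ W
n=3: can move to 1, which is L ⇒ W
n=4: can move to 0, which is L ⇒ W
n=5: can move to 1, which is L ⇒ W
n=6: can move to 0, which is L ⇒ W
n=7: can move to 1, which is L ⇒ W
From 7, the L positions reachable in one move are: 1.

Remove 6, leaving 1.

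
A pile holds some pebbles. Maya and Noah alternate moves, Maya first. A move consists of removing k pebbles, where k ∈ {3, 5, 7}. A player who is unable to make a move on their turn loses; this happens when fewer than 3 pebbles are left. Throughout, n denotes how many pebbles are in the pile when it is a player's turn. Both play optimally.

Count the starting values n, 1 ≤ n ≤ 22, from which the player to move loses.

Label each position W (a win for the player to move) or L (a loss). A position with no legal move is L; any other position is W exactly when some move reaches an L, and L when every move reaches a W.
n=0: no move → L
n=1: no move → L
n=2: no move → L
n=3: reaches L-position 0 → W
n=4: reaches L-position 1 → W
n=5: reaches L-position 2 → W
n=6: reaches L-position 1 → W
n=7: reaches L-position 2 → W
n=8: reaches L-position 1 → W
n=9: reaches L-position 2 → W
n=10: only reaches 7(W), 5(W), 3(W), all W → L
n=11: only reaches 8(W), 6(W), 4(W), all W → L
n=12: only reaches 9(W), 7(W), 5(W), all W → L
n=13: reaches L-position 10 → W
n=14: reaches L-position 11 → W
n=15: reaches L-position 12 → W
n=16: reaches L-position 11 → W
n=17: reaches L-position 12 → W
n=18: reaches L-position 11 → W
n=19: reaches L-position 12 → W
n=20: only reaches 17(W), 15(W), 13(W), all W → L
n=21: only reaches 18(W), 16(W), 14(W), all W → L
n=22: only reaches 19(W), 17(W), 15(W), all W → L
L entries with 1 ≤ n ≤ 22 (n=0 is outside the asked range and is not counted): n = 1, 2, 10, 11, 12, 20, 21, 22; that makes 8.

8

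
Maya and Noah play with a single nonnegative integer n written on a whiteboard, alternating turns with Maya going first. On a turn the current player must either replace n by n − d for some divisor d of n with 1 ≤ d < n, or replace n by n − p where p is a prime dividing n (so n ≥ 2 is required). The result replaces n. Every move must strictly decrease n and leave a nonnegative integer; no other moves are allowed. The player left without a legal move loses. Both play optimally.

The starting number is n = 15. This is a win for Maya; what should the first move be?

Compute win/loss labels from the base case upward. A position with no move is L. Any other position is W if it can reach an L in one move, else L.
n=0: no move → L
n=1: no move → L
n=2: W (go to 0, an L position)
n=3: W (go to 0, an L position)
n=4: L (options 2(W), 3(W) are all W)
n=5: W (go to 0, an L position)
n=6: W (go to 4, an L position)
n=7: W (go to 0, an L position)
n=8: W (go to 4, an L position)
n=9: L (options 6(W), 8(W) are all W)
n=10: W (go to 9, an L position)
n=11: W (go to 0, an L position)
n=12: W (go to 9, an L position)
n=13: W (go to 0, an L position)
n=14: L (options 7(W), 12(W), 13(W) are all W)
n=15: W (go to 14, an L position)
From 15, the L positions reachable in one move are: 14.

Move to 14.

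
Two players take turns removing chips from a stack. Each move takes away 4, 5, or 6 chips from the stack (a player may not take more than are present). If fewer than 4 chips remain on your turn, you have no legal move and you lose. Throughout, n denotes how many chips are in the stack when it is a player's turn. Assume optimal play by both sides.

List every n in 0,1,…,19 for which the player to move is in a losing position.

0, 1, 2, 3, 10, 11, 12, 13

Work bottom-up. With no move the player to move loses. Otherwise the position is W if at least one move leads to an L position for the opponent, and L if every move leads to a W.
n=0: no move → L
n=1: no move → L
n=2: no move → L
n=3: no move → L
n=4: can move to 0, which is L ⇒ W
n=5: can move to 1, which is L ⇒ W
n=6: can move to 2, which is L ⇒ W
n=7: can move to 3, which is L ⇒ W
n=8: can move to 3, which is L ⇒ W
n=9: can move to 3, which is L ⇒ W
n=10: moves to 6(W), 5(W), 4(W); every one is W ⇒ L
n=11: moves to 7(W), 6(W), 5(W); every one is W ⇒ L
n=12: moves to 8(W), 7(W), 6(W); every one is W ⇒ L
n=13: moves to 9(W), 8(W), 7(W); every one is W ⇒ L
n=14: can move to 10, which is L ⇒ W
n=15: can move to 11, which is L ⇒ W
n=16: can move to 12, which is L ⇒ W
n=17: can move to 13, which is L ⇒ W
n=18: can move to 13, which is L ⇒ W
n=19: can move to 13, which is L ⇒ W
The losing starting values of n are exactly the entries labelled L in this table (8 of them).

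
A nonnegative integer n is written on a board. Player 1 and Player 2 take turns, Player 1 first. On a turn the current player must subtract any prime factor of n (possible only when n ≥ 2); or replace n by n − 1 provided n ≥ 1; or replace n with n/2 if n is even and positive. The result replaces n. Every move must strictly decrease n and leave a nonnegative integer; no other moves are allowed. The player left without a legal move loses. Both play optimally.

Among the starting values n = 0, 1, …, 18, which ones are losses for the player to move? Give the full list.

Label each position W (a win for the player to move) or L (a loss). A position with no legal move is L; any other position is W exactly when some move reaches an L, and L when every move reaches a W.
n=0: no move → L
n=1: can move to 0, which is L ⇒ W
n=2: can move to 0, which is L ⇒ W
n=3: can move to 0, which is L ⇒ W
n=4: moves to 2(W), 3(W); every one is W ⇒ L
n=5: can move to 0, which is L ⇒ W
n=6: can move to 4, which is L ⇒ W
n=7: can move to 0, which is L ⇒ W
n=8: can move to 4, which is L ⇒ W
n=9: moves to 6(W), 8(W); every one is W ⇒ L
n=10: can move to 9, which is L ⇒ W
n=11: can move to 0, which is L ⇒ W
n=12: can move to 9, which is L ⇒ W
n=13: can move to 0, which is L ⇒ W
n=14: moves to 7(W), 12(W), 13(W); every one is W ⇒ L
n=15: can move to 14, which is L ⇒ W
n=16: can move to 14, which is L ⇒ W
n=17: can move to 0, which is L ⇒ W
n=18: can move to 9, which is L ⇒ W
Reading off the rows marked L gives the requested list; there are 4 such values of n.

0, 4, 9, 14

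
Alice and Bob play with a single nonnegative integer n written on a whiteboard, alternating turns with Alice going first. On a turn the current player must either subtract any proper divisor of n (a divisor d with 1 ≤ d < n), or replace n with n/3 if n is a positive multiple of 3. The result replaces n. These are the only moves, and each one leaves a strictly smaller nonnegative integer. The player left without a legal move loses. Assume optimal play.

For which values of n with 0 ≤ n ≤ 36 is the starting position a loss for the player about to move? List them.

0, 1, 4, 7, 9, 11, 13, 15, 17, 19, 23, 25, 28, 31, 36

Work bottom-up. With no move the player to move loses. Otherwise the position is W if at least one move leads to an L position for the opponent, and L if every move leads to a W.
n=0: no move → L
n=1: no move → L
n=2: can move to 1, which is L ⇒ W
n=3: can move to 1, which is L ⇒ W
n=4: moves to 2(W), 3(W); every one is W ⇒ L
n=5: can move to 4, which is L ⇒ W
n=6: can move to 4, which is L ⇒ W
n=7: the only move is to 6(W), a W ⇒ L
n=8: can move to 4, which is L ⇒ W
n=9: moves to 3(W), 6(W), 8(W); every one is W ⇒ L
n=10: can move to 9, which is L ⇒ W
n=11: the only move is to 10(W), a W ⇒ L
n=12: can move to 4, which is L ⇒ W
n=13: the only move is to 12(W), a W ⇒ L
n=14: can move to 7, which is L ⇒ W
n=15: moves to 5(W), 10(W), 12(W), 14(W); every one is W ⇒ L
n=16: can move to 15, which is L ⇒ W
n=17: the only move is to 16(W), a W ⇒ L
n=18: can move to 9, which is L ⇒ W
n=19: the only move is to 18(W), a W ⇒ L
n=20: can move to 15, which is L ⇒ W
n=21: can move to 7, which is L ⇒ W
n=22: can move to 11, which is L ⇒ W
n=23: the only move is to 22(W), a W ⇒ L
n=24: can move to 23, which is L ⇒ W
n=25: moves to 20(W), 24(W); every one is W ⇒ L
n=26: can move to 13, which is L ⇒ W
n=27: can move to 9, which is L ⇒ W
n=28: moves to 14(W), 21(W), 24(W), 26(W), 27(W); every one is W ⇒ L
n=29: can move to 28, which is L ⇒ W
n=30: can move to 15, which is L ⇒ W
n=31: the only move is to 30(W), a W ⇒ L
n=32: can move to 28, which is L ⇒ W
n=33: can move to 11, which is L ⇒ W
n=34: can move to 17, which is L ⇒ W
n=35: can move to 28, which is L ⇒ W
n=36: moves to 12(W), 18(W), 24(W), 27(W), 30(W), 32(W), 33(W), 34(W), 35(W); every one is W ⇒ L
The losing starting values of n are exactly the entries labelled L in this table (15 of them).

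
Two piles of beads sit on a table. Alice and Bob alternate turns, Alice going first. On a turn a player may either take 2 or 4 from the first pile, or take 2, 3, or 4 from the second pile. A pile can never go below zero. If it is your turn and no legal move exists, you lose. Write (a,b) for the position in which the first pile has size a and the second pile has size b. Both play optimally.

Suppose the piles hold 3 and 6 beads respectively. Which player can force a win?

Alice wins.

Build the W/L table. Terminal = L. A non-terminal position is W if it has a move to some L; otherwise it is L.
No move ever increases a pile, so every position that can arise here has a ≤ 3 and b ≤ 6; it is enough to label the cells with 0 ≤ a ≤ 3 and 0 ≤ b ≤ 6.
Every move lowers a or b (never raises either), so fill the grid row by row in increasing a, and left to right within a row: each cell's successors are then already labelled.
      b=0  b=1  b=2  b=3  b=4  b=5  b=6
a=0:    L    L    W    W    W    W    L
a=1:    L    L    W    W    W    W    L
a=2:    W    W    L    L    W    W    W
a=3:    W    W    L    L    W    W    W
Cells with no legal move (terminal, hence L): (0,0), (0,1), (1,0), (1,1).
The remaining L cells, each justified by listing all of its moves:
(0,6): L (options (0,4)(W), (0,3)(W), (0,2)(W) are all W)
(1,6): L (options (1,4)(W), (1,3)(W), (1,2)(W) are all W)
(2,2): L (options (0,2)(W), (2,0)(W) are all W)
(2,3): L (options (0,3)(W), (2,1)(W), (2,0)(W) are all W)
(3,2): L (options (1,2)(W), (3,0)(W) are all W)
(3,3): L (options (1,3)(W), (3,1)(W), (3,0)(W) are all W)
Every other cell has at least one move into one of the L cells above, so it is W.
From (3,6) Alice can move to (1,6), reaching an L position.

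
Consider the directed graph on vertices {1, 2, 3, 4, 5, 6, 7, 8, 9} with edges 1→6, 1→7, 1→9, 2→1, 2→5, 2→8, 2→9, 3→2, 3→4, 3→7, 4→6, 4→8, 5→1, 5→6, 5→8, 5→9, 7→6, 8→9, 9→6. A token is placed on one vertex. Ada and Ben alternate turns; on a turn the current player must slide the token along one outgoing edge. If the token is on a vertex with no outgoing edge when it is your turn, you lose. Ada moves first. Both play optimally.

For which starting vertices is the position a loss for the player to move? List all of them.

Use the standard recursion: the mover loses at a terminal position; elsewhere, the mover wins exactly when some move hands the opponent an L position.
Every edge goes from a vertex to one that appears earlier in the order 6, 7, 9, 8, 1, 5, 4, 2, 3, so processing vertices in that order labels each vertex after all of its successors.
6: no outgoing edge → L
7: can move to 6, which is L ⇒ W
9: can move to 6, which is L ⇒ W
8: the only move is to 9(W), a W ⇒ L
1: can move to 6, which is L ⇒ W
5: can move to 8, which is L ⇒ W
4: can move to 8, which is L ⇒ W
2: can move to 8, which is L ⇒ W
3: moves to 2(W), 4(W), 7(W); every one is W ⇒ L
Reading off the rows marked L gives the requested list; there are 3 such vertices.

3, 6, 8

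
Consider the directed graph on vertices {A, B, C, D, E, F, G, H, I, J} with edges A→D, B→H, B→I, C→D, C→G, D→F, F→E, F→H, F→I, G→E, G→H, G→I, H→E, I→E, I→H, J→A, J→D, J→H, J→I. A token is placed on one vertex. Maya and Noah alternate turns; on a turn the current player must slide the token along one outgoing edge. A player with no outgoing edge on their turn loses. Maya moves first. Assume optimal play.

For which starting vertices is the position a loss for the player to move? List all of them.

B, D, E

Positions with no move are L. A position that does have a move is losing for the player to move precisely when every available move leads to a winning position for the opponent. Fill in the labels:
Every edge goes from a vertex to one that appears earlier in the order E, H, I, F, D, G, C, B, A, J, so processing vertices in that order labels each vertex after all of its successors.
E: no outgoing edge → L
H: reaches L-position E → W
I: reaches L-position E → W
F: reaches L-position E → W
D: only reaches F(W), which is W → L
G: reaches L-position E → W
C: reaches L-position D → W
B: only reaches I(W), H(W), all W → L
A: reaches L-position D → W
J: reaches L-position D → W
The losing starting vertices are exactly the entries labelled L in this table (3 of them).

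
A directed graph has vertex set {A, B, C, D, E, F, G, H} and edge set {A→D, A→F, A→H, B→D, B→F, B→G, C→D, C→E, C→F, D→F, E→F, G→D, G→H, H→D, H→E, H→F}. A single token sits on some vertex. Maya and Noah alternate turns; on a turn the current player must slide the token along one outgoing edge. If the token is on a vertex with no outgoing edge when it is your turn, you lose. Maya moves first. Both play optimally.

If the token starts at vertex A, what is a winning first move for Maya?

Move to F.

Compute win/loss labels from the base case upward. A position with no move is L. Any other position is W if it can reach an L in one move, else L.
Every edge goes from a vertex to one that appears earlier in the order F, D, E, H, C, G, A, B, so processing vertices in that order labels each vertex after all of its successors.
F: no outgoing edge → L
D: reaches L-position F → W
E: reaches L-position F → W
H: reaches L-position F → W
C: reaches L-position F → W
G: only reaches H(W), D(W), all W → L
A: reaches L-position F → W
B: reaches L-position G → W
From A, the L positions reachable in one move are: F.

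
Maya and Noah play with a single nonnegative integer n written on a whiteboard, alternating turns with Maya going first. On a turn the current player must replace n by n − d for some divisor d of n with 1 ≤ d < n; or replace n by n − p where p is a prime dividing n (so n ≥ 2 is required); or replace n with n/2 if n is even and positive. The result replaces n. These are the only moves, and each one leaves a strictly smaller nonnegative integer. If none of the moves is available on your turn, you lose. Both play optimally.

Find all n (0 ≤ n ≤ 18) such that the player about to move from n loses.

Positions with no move are L. A position that does have a move is losing for the player to move precisely when every available move leads to a winning position for the opponent. Fill in the labels:
n=0: no move → L
n=1: no move → L
n=2: can move to 0, which is L ⇒ W
n=3: can move to 0, which is L ⇒ W
n=4: moves to 2(W), 3(W); every one is W ⇒ L
n=5: can move to 0, which is L ⇒ W
n=6: can move to 4, which is L ⇒ W
n=7: can move to 0, which is L ⇒ W
n=8: can move to 4, which is L ⇒ W
n=9: moves to 6(W), 8(W); every one is W ⇒ L
n=10: can move to 9, which is L ⇒ W
n=11: can move to 0, which is L ⇒ W
n=12: can move to 9, which is L ⇒ W
n=13: can move to 0, which is L ⇒ W
n=14: moves to 7(W), 12(W), 13(W); every one is W ⇒ L
n=15: can move to 14, which is L ⇒ W
n=16: can move to 14, which is L ⇒ W
n=17: can move to 0, which is L ⇒ W
n=18: can move to 9, which is L ⇒ W
The losing starting values of n are exactly the entries labelled L in this table (5 of them).

0, 1, 4, 9, 14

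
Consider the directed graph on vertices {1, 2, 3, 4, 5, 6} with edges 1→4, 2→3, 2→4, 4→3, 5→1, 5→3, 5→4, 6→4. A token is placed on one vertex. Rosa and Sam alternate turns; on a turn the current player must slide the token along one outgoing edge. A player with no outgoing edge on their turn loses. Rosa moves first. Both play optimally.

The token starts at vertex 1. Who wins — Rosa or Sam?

Sam wins.

Classify positions by backward induction: terminal positions (no move available) are L. From any other position, the mover wins iff some move reaches an L.
Every edge goes from a vertex to one that appears earlier in the order 3, 4, 1, 5, 6, 2, so processing vertices in that order labels each vertex after all of its successors.
3: no outgoing edge → L
4: →3(L), so W
1: →4(W) only, which is W, so L
5: →1(L), so W
6: →4(W) only, which is W, so L
2: →3(L), so W
Every move from 1 reaches a W position, so the mover loses.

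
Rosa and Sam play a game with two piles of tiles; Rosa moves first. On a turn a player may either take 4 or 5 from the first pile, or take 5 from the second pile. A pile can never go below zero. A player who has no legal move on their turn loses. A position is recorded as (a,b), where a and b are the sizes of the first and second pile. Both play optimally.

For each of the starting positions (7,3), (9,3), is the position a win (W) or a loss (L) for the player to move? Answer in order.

Compute win/loss labels from the base case upward. A position with no move is L. Any other position is W if it can reach an L in one move, else L.
No move ever increases a pile, so every position that can arise here has a ≤ 9 and b ≤ 3; it is enough to label the cells with 0 ≤ a ≤ 9 and 0 ≤ b ≤ 3.
Every move lowers a or b (never raises either), so fill the grid row by row in increasing a, and left to right within a row: each cell's successors are then already labelled.
      b=0  b=1  b=2  b=3
a=0:    L    L    L    L
a=1:    L    L    L    L
a=2:    L    L    L    L
a=3:    L    L    L    L
a=4:    W    W    W    W
a=5:    W    W    W    W
a=6:    W    W    W    W
a=7:    W    W    W    W
a=8:    W    W    W    W
a=9:    L    L    L    L
Cells with no legal move (terminal, hence L): (0,0), (0,1), (0,2), (0,3), (1,0), (1,1), (1,2), (1,3), (2,0), (2,1), (2,2), (2,3), (3,0), (3,1), (3,2), (3,3).
The remaining L cells, each justified by listing all of its moves:
(9,0): only reaches (5,0)(W), (4,0)(W), all W → L
(9,1): only reaches (5,1)(W), (4,1)(W), all W → L
(9,2): only reaches (5,2)(W), (4,2)(W), all W → L
(9,3): only reaches (5,3)(W), (4,3)(W), all W → L
Every other cell has at least one move into one of the L cells above, so it is W.
(7,3): the move to (3,3) reaches an L cell, so W
(9,3): one of the L cells justified above, so L

(7,3): W, (9,3): L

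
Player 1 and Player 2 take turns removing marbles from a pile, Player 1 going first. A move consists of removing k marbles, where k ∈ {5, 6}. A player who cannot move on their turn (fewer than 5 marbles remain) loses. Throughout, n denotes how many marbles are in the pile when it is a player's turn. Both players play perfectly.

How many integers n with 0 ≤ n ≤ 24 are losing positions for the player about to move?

Work bottom-up. With no move the player to move loses. Otherwise the position is W if at least one move leads to an L position for the opponent, and L if every move leads to a W.
n=0: no move → L
n=1: no move → L
n=2: no move → L
n=3: no move → L
n=4: no move → L
n=5: W (go to 0, an L position)
n=6: W (go to 1, an L position)
n=7: W (go to 2, an L position)
n=8: W (go to 3, an L position)
n=9: W (go to 4, an L position)
n=10: W (go to 4, an L position)
n=11: L (options 6(W), 5(W) are all W)
n=12: L (options 7(W), 6(W) are all W)
n=13: L (options 8(W), 7(W) are all W)
n=14: L (options 9(W), 8(W) are all W)
n=15: L (options 10(W), 9(W) are all W)
n=16: W (go to 11, an L position)
n=17: W (go to 12, an L position)
n=18: W (go to 13, an L position)
n=19: W (go to 14, an L position)
n=20: W (go to 15, an L position)
n=21: W (go to 15, an L position)
n=22: L (options 17(W), 16(W) are all W)
n=23: L (options 18(W), 17(W) are all W)
n=24: L (options 19(W), 18(W) are all W)
L entries with 0 ≤ n ≤ 24: n = 0, 1, 2, 3, 4, 11, 12, 13, 14, 15, 22, 23, 24; that makes 13.

13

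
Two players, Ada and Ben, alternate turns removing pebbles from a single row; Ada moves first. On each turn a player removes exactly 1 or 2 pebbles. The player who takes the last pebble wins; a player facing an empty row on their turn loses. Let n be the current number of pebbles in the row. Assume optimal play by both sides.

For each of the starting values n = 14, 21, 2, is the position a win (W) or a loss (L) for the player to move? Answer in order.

Work bottom-up. With no move the player to move loses. Otherwise the position is W if at least one move leads to an L position for the opponent, and L if every move leads to a W.
n=0: no move → L
n=1: W (go to 0, an L position)
n=2: W (go to 0, an L position)
n=3: L (options 2(W), 1(W) are all W)
n=4: W (go to 3, an L position)
n=5: W (go to 3, an L position)
n=6: L (options 5(W), 4(W) are all W)
n=7: W (go to 6, an L position)
n=8: W (go to 6, an L position)
n=9: L (options 8(W), 7(W) are all W)
n=10: W (go to 9, an L position)
n=11: W (go to 9, an L position)
n=12: L (options 11(W), 10(W) are all W)
n=13: W (go to 12, an L position)
n=14: W (go to 12, an L position)
n=15: L (options 14(W), 13(W) are all W)
n=16: W (go to 15, an L position)
n=17: W (go to 15, an L position)
n=18: L (options 17(W), 16(W) are all W)
n=19: W (go to 18, an L position)
n=20: W (go to 18, an L position)
n=21: L (options 20(W), 19(W) are all W)

14: W, 21: L, 2: W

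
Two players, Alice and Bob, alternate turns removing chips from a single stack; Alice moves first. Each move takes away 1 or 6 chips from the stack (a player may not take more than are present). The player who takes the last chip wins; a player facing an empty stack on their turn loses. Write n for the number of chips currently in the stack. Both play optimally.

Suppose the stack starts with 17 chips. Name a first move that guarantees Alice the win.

Remove 1, leaving 16.

Label each position W (a win for the player to move) or L (a loss). A position with no legal move is L; any other position is W exactly when some move reaches an L, and L when every move reaches a W.
n=0: no move → L
n=1: reaches L-position 0 → W
n=2: only reaches 1(W), which is W → L
n=3: reaches L-position 2 → W
n=4: only reaches 3(W), which is W → L
n=5: reaches L-position 4 → W
n=6: reaches L-position 0 → W
n=7: only reaches 6(W), 1(W), all W → L
n=8: reaches L-position 7 → W
n=9: only reaches 8(W), 3(W), all W → L
n=10: reaches L-position 9 → W
n=11: only reaches 10(W), 5(W), all W → L
n=12: reaches L-position 11 → W
n=13: reaches L-position 7 → W
n=14: only reaches 13(W), 8(W), all W → L
n=15: reaches L-position 14 → W
n=16: only reaches 15(W), 10(W), all W → L
n=17: reaches L-position 16 → W
From 17, the L positions reachable in one move are: 16, 11. Any move reaching one of these is winning.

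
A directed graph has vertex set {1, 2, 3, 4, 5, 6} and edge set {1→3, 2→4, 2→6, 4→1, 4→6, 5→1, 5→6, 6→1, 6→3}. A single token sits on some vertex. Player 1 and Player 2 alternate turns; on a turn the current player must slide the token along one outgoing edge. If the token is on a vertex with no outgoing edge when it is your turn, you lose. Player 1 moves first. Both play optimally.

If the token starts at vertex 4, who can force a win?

Player 2 wins.

Use the standard recursion: the mover loses at a terminal position; elsewhere, the mover wins exactly when some move hands the opponent an L position.
Every edge goes from a vertex to one that appears earlier in the order 3, 1, 6, 4, 5, 2, so processing vertices in that order labels each vertex after all of its successors.
3: no outgoing edge → L
1: can move to 3, which is L ⇒ W
6: can move to 3, which is L ⇒ W
4: moves to 6(W), 1(W); every one is W ⇒ L
5: moves to 6(W), 1(W); every one is W ⇒ L
2: can move to 4, which is L ⇒ W
The starting position 4 is L: whatever Player 1 does, the opponent receives a W position.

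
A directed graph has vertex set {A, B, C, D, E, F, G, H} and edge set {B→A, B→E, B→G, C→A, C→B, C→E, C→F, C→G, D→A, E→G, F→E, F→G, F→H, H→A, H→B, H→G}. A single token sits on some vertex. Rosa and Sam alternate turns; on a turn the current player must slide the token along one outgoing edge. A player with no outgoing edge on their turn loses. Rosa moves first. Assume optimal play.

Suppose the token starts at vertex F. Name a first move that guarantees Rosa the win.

Use the standard recursion: the mover loses at a terminal position; elsewhere, the mover wins exactly when some move hands the opponent an L position.
Every edge goes from a vertex to one that appears earlier in the order A, G, E, B, D, H, F, C, so processing vertices in that order labels each vertex after all of its successors.
A: no outgoing edge → L
G: no outgoing edge → L
E: reaches L-position G → W
B: reaches L-position G → W
D: reaches L-position A → W
H: reaches L-position G → W
F: reaches L-position G → W
C: reaches L-position G → W
From F, the L positions reachable in one move are: G.

Move to G.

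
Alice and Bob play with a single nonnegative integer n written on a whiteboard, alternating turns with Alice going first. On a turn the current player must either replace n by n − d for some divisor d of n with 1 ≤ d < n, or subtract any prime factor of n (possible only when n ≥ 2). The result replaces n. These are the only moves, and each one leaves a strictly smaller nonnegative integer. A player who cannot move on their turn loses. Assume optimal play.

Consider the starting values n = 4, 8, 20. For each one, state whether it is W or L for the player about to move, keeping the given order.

Label each position W (a win for the player to move) or L (a loss). A position with no legal move is L; any other position is W exactly when some move reaches an L, and L when every move reaches a W.
n=0: no move → L
n=1: no move → L
n=2: →0(L), so W
n=3: →0(L), so W
n=4: →2(W), 3(W) — all W, so L
n=5: →0(L), so W
n=6: →4(L), so W
n=7: →0(L), so W
n=8: →4(L), so W
n=9: →6(W), 8(W) — all W, so L
n=10: →9(L), so W
n=11: →0(L), so W
n=12: →9(L), so W
n=13: →0(L), so W
n=14: →7(W), 12(W), 13(W) — all W, so L
n=15: →14(L), so W
n=16: →14(L), so W
n=17: →0(L), so W
n=18: →9(L), so W
n=19: →0(L), so W
n=20: →10(W), 15(W), 16(W), 18(W), 19(W) — all W, so L

4: L, 8: W, 20: L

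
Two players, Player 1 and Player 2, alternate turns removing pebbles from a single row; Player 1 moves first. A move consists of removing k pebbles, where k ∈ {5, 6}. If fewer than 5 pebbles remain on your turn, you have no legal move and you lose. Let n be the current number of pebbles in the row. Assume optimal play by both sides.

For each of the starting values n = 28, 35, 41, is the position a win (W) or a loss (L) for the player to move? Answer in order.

28: W, 35: L, 41: W

Work bottom-up. With no move the player to move loses. Otherwise the position is W if at least one move leads to an L position for the opponent, and L if every move leads to a W.
n=0: no move → L
n=1: no move → L
n=2: no move → L
n=3: no move → L
n=4: no move → L
n=5: W (go to 0, an L position)
n=6: W (go to 1, an L position)
n=7: W (go to 2, an L position)
n=8: W (go to 3, an L position)
n=9: W (go to 4, an L position)
n=10: W (go to 4, an L position)
n=11: L (options 6(W), 5(W) are all W)
n=12: L (options 7(W), 6(W) are all W)
n=13: L (options 8(W), 7(W) are all W)
n=14: L (options 9(W), 8(W) are all W)
n=15: L (options 10(W), 9(W) are all W)
n=16: W (go to 11, an L position)
n=17: W (go to 12, an L position)
n=18: W (go to 13, an L position)
n=19: W (go to 14, an L position)
n=20: W (go to 15, an L position)
n=21: W (go to 15, an L position)
n=22: L (options 17(W), 16(W) are all W)
n=23: L (options 18(W), 17(W) are all W)
n=24: L (options 19(W), 18(W) are all W)
n=25: L (options 20(W), 19(W) are all W)
n=26: L (options 21(W), 20(W) are all W)
n=27: W (go to 22, an L position)
n=28: W (go to 23, an L position)
n=29: W (go to 24, an L position)
n=30: W (go to 25, an L position)
n=31: W (go to 26, an L position)
n=32: W (go to 26, an L position)
n=33: L (options 28(W), 27(W) are all W)
n=34: L (options 29(W), 28(W) are all W)
n=35: L (options 30(W), 29(W) are all W)
n=36: L (options 31(W), 30(W) are all W)
n=37: L (options 32(W), 31(W) are all W)
n=38: W (go to 33, an L position)
n=39: W (go to 34, an L position)
n=40: W (go to 35, an L position)
n=41: W (go to 36, an L position)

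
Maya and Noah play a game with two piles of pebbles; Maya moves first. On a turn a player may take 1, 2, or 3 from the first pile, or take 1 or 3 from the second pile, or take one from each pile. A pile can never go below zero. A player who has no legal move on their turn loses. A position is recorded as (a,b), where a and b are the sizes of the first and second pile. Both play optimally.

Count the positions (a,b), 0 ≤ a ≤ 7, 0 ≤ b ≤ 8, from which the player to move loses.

18

Work bottom-up. With no move the player to move loses. Otherwise the position is W if at least one move leads to an L position for the opponent, and L if every move leads to a W.
Every move lowers a or b (never raises either), so fill the grid row by row in increasing a, and left to right within a row: each cell's successors are then already labelled.
      b=0  b=1  b=2  b=3  b=4  b=5  b=6  b=7  b=8
a=0:    L    W    L    W    L    W    L    W    L
a=1:    W    W    W    W    W    W    W    W    W
a=2:    W    L    W    L    W    L    W    L    W
a=3:    W    W    W    W    W    W    W    W    W
a=4:    L    W    L    W    L    W    L    W    L
a=5:    W    W    W    W    W    W    W    W    W
a=6:    W    L    W    L    W    L    W    L    W
a=7:    W    W    W    W    W    W    W    W    W
Cells with no legal move (terminal, hence L): (0,0).
The remaining L cells, each justified by listing all of its moves:
(0,2): L (sole option (0,1)(W) is W)
(0,4): L (options (0,3)(W), (0,1)(W) are all W)
(0,6): L (options (0,5)(W), (0,3)(W) are all W)
(0,8): L (options (0,7)(W), (0,5)(W) are all W)
(2,1): L (options (1,1)(W), (0,1)(W), (2,0)(W), (1,0)(W) are all W)
(2,3): L (options (1,3)(W), (0,3)(W), (2,2)(W), (2,0)(W), (1,2)(W) are all W)
(2,5): L (options (1,5)(W), (0,5)(W), (2,4)(W), (2,2)(W), (1,4)(W) are all W)
(2,7): L (options (1,7)(W), (0,7)(W), (2,6)(W), (2,4)(W), (1,6)(W) are all W)
(4,0): L (options (3,0)(W), (2,0)(W), (1,0)(W) are all W)
(4,2): L (options (3,2)(W), (2,2)(W), (1,2)(W), (4,1)(W), (3,1)(W) are all W)
(4,4): L (options (3,4)(W), (2,4)(W), (1,4)(W), (4,3)(W), (4,1)(W), (3,3)(W) are all W)
(4,6): L (options (3,6)(W), (2,6)(W), (1,6)(W), (4,5)(W), (4,3)(W), (3,5)(W) are all W)
(4,8): L (options (3,8)(W), (2,8)(W), (1,8)(W), (4,7)(W), (4,5)(W), (3,7)(W) are all W)
(6,1): L (options (5,1)(W), (4,1)(W), (3,1)(W), (6,0)(W), (5,0)(W) are all W)
(6,3): L (options (5,3)(W), (4,3)(W), (3,3)(W), (6,2)(W), (6,0)(W), (5,2)(W) are all W)
(6,5): L (options (5,5)(W), (4,5)(W), (3,5)(W), (6,4)(W), (6,2)(W), (5,4)(W) are all W)
(6,7): L (options (5,7)(W), (4,7)(W), (3,7)(W), (6,6)(W), (6,4)(W), (5,6)(W) are all W)
Every other cell has at least one move into one of the L cells above, so it is W.
L cells per row: a=0: 5, a=1: 0, a=2: 4, a=3: 0, a=4: 5, a=5: 0, a=6: 4, a=7: 0; total 18.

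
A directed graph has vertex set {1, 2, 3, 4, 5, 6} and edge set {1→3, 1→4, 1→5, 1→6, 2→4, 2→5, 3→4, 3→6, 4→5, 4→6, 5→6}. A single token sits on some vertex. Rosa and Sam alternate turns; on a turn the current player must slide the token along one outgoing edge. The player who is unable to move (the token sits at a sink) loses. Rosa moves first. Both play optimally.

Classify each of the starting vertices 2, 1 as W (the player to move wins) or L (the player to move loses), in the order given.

Use the standard recursion: the mover loses at a terminal position; elsewhere, the mover wins exactly when some move hands the opponent an L position.
Every edge goes from a vertex to one that appears earlier in the order 6, 5, 4, 3, 2, 1, so processing vertices in that order labels each vertex after all of its successors.
6: no outgoing edge → L
5: W (go to 6, an L position)
4: W (go to 6, an L position)
3: W (go to 6, an L position)
2: L (options 4(W), 5(W) are all W)
1: W (go to 6, an L position)

2: L, 1: W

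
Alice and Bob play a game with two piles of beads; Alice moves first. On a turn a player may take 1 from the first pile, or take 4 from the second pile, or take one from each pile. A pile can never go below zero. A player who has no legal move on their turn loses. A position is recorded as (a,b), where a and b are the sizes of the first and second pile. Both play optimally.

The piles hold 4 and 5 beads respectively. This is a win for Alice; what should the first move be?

Move to (3,5).

Work bottom-up. With no move the player to move loses. Otherwise the position is W if at least one move leads to an L position for the opponent, and L if every move leads to a W.
No move ever increases a pile, so every position that can arise here has a ≤ 4 and b ≤ 5; it is enough to label the cells with 0 ≤ a ≤ 4 and 0 ≤ b ≤ 5.
Every move lowers a or b (never raises either), so fill the grid row by row in increasing a, and left to right within a row: each cell's successors are then already labelled.
      b=0  b=1  b=2  b=3  b=4  b=5
a=0:    L    L    L    L    W    W
a=1:    W    W    W    W    W    L
a=2:    L    L    L    L    W    W
a=3:    W    W    W    W    W    L
a=4:    L    L    L    L    W    W
Cells with no legal move (terminal, hence L): (0,0), (0,1), (0,2), (0,3).
The remaining L cells, each justified by listing all of its moves:
(1,5): L (options (0,5)(W), (1,1)(W), (0,4)(W) are all W)
(2,0): L (sole option (1,0)(W) is W)
(2,1): L (options (1,1)(W), (1,0)(W) are all W)
(2,2): L (options (1,2)(W), (1,1)(W) are all W)
(2,3): L (options (1,3)(W), (1,2)(W) are all W)
(3,5): L (options (2,5)(W), (3,1)(W), (2,4)(W) are all W)
(4,0): L (sole option (3,0)(W) is W)
(4,1): L (options (3,1)(W), (3,0)(W) are all W)
(4,2): L (options (3,2)(W), (3,1)(W) are all W)
(4,3): L (options (3,3)(W), (3,2)(W) are all W)
Every other cell has at least one move into one of the L cells above, so it is W.
From (4,5), the L positions reachable in one move are: (3,5), (4,1). Any move reaching one of these is winning.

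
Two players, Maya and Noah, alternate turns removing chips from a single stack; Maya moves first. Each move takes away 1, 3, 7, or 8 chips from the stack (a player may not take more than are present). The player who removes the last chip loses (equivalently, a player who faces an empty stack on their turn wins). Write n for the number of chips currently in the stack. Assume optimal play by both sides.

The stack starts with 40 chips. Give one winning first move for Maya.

Label each position W (a win for the player to move) or L (a loss). A position with no legal move is W; any other position is W exactly when some move reaches an L, and L when every move reaches a W.
n=0: no move; the opponent has just taken the last chip and therefore loses → W
n=1: →0(W) only, which is W, so L
n=2: →1(L), so W
n=3: →2(W), 0(W) — all W, so L
n=4: →3(L), so W
n=5: →4(W), 2(W) — all W, so L
n=6: →5(L), so W
n=7: →6(W), 4(W), 0(W) — all W, so L
n=8: →7(L), so W
n=9: →1(L), so W
n=10: →7(L), so W
n=11: →3(L), so W
n=12: →5(L), so W
n=13: →5(L), so W
n=14: →7(L), so W
n=15: →7(L), so W
n=16: →15(W), 13(W), 9(W), 8(W) — all W, so L
n=17: →16(L), so W
n=18: →17(W), 15(W), 11(W), 10(W) — all W, so L
n=19: →18(L), so W
n=20: →19(W), 17(W), 13(W), 12(W) — all W, so L
n=21: →20(L), so W
n=22: →21(W), 19(W), 15(W), 14(W) — all W, so L
n=23: →22(L), so W
n=24: →16(L), so W
n=25: →22(L), so W
n=26: →18(L), so W
n=27: →20(L), so W
n=28: →20(L), so W
n=29: →22(L), so W
n=30: →22(L), so W
n=31: →30(W), 28(W), 24(W), 23(W) — all W, so L
n=32: →31(L), so W
n=33: →32(W), 30(W), 26(W), 25(W) — all W, so L
n=34: →33(L), so W
n=35: →34(W), 32(W), 28(W), 27(W) — all W, so L
n=36: →35(L), so W
n=37: →36(W), 34(W), 30(W), 29(W) — all W, so L
n=38: →37(L), so W
n=39: →31(L), so W
n=40: →37(L), so W
From 40, the L positions reachable in one move are: 37, 33. Any move reaching one of these is winning.

Remove 3, leaving 37.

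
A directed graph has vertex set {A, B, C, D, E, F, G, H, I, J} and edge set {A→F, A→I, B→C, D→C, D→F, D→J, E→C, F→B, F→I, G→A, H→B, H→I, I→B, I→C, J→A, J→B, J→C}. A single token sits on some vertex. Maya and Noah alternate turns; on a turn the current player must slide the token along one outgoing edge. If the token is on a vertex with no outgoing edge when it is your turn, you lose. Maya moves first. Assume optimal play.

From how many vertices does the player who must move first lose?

Build the W/L table. Terminal = L. A non-terminal position is W if it has a move to some L; otherwise it is L.
Every edge goes from a vertex to one that appears earlier in the order C, B, I, F, A, G, J, H, D, E, so processing vertices in that order labels each vertex after all of its successors.
C: no outgoing edge → L
B: reaches L-position C → W
I: reaches L-position C → W
F: only reaches I(W), B(W), all W → L
A: reaches L-position F → W
G: only reaches A(W), which is W → L
J: reaches L-position C → W
H: only reaches I(W), B(W), all W → L
D: reaches L-position F → W
E: reaches L-position C → W
The L vertices are C, F, G, H; that is 4 in all.

4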